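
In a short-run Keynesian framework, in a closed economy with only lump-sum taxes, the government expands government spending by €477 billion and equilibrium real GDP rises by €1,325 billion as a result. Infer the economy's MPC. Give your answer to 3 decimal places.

0.640

Implied spending multiplier k = ΔY/ΔG = 1,325/477 ≈ 2.7778.
Since k = 1/(1 − MPC), MPC = 1 − 1/k = 1 − ΔG/ΔY = 1 − 477/1,325 = 0.640.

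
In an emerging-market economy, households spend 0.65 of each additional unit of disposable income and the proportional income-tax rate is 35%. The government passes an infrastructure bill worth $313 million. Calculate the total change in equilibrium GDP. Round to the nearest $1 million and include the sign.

Expenditure multiplier = 1/(1 − c(1−t)) = 1/(1 − 0.65×0.65) = 1/0.5775 ≈ 1.732.
ΔY = k × ΔG = (+$313 million) / 0.5775 ≈ +$542 million.

+$542 million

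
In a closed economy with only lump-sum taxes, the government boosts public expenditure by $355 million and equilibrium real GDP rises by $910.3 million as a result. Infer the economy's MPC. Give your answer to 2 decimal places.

0.61

Implied spending multiplier k = ΔY/ΔG = 910.3/355 ≈ 2.5642.
Since k = 1/(1 − MPC), MPC = 1 − 1/k = 1 − ΔG/ΔY = 1 − 355/910.3 ≈ 0.61.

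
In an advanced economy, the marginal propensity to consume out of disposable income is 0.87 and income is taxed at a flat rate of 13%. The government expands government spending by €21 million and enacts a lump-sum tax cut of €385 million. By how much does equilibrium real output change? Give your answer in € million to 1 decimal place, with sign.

Expenditure multiplier = 1/(1 − c(1−t)) = 1/(1 − 0.87×0.87) = 1/0.2431 ≈ 4.114.
ΔG contributes k·ΔG = (+€21 million) / 0.2431 ≈ +€86.4 million.
ΔT of −€385 million changes first-round spending by −c·ΔT = +€334.95 million, contributing k·(−c·ΔT) = (+€334.95 million) / 0.2431 ≈ +€1,377.8 million.
Net ΔY = k(ΔG − c·ΔT) = (+€355.95 million) / 0.2431 ≈ +€1,464.2 million.

+€1,464.2 million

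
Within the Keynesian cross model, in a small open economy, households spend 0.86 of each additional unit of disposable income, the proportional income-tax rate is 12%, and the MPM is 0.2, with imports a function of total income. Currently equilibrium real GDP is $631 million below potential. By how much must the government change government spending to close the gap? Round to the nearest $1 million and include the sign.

Spending multiplier = 1/(1 − c(1−t) + m) = 1/(1 − 0.86×0.88 + 0.2) = 1/0.4432 ≈ 2.256.
Need ΔY = +$631 million, so ΔG = ΔY/k = (+$631 million) × 0.4432 ≈ +$280 million.
The government should increase government spending by $280 million.

+$280 million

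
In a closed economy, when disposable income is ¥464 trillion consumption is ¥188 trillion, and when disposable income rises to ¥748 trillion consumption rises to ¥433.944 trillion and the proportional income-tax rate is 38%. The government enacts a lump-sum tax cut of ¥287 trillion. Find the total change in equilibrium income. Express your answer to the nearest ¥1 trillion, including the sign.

MPC = ΔC/ΔYd = (433.944 − 188)/(748 − 464) = 245.944/284 = 0.866.
A lump-sum tax change of −¥287 trillion shifts disposable income by +¥287 trillion; first-round consumption changes by −c × ΔT = −0.866 × (−¥287 trillion) = +¥248.542 trillion.
Expenditure multiplier = 1/(1 − c(1−t)) = 1/(1 − 0.866×0.62) = 1/0.46308 ≈ 2.159.
The tax multiplier is −c × k ≈ −1.87, so ΔY = k × (−c·ΔT) = (+¥248.542 trillion) / 0.46308 ≈ +¥537 trillion.

+¥537 trillion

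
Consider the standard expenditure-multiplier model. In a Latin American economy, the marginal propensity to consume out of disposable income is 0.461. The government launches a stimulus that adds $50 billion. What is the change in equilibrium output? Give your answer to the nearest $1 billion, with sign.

+$93 billion

Spending multiplier = 1/(1 − MPC) = 1/(1 − 0.461) = 1/0.539 ≈ 1.855.
ΔY = k × ΔG = (+$50 billion) / 0.539 ≈ +$93 billion.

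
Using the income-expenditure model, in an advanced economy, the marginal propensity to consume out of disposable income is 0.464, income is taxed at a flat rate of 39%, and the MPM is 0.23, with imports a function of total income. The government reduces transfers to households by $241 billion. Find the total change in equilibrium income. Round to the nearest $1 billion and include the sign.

−$118 billion

The transfer change shifts disposable income by −$241 billion, so first-round consumption changes by c·ΔTR = 0.464 × (−$241 billion) = −$111.824 billion.
Expenditure multiplier = 1/(1 − c(1−t) + m) = 1/(1 − 0.464×0.61 + 0.23) = 1/0.94696 ≈ 1.056.
The transfer multiplier is c × k ≈ 0.49, so ΔY = k × (c·ΔTR) = (−$111.824 billion) / 0.94696 ≈ −$118 billion.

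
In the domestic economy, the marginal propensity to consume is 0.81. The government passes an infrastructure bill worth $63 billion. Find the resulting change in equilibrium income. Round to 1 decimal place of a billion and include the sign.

Expenditure multiplier = 1/(1 − MPC) = 1/(1 − 0.81) = 1/0.19 ≈ 5.263.
ΔY = k × ΔG = (+$63 billion) / 0.19 ≈ +$331.6 billion.

+$331.6 billion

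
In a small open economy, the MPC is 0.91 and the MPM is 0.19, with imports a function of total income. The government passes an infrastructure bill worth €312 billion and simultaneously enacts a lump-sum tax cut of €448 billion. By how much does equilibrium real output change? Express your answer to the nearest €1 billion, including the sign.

Expenditure multiplier = 1/(1 − c + m) = 1/(1 − 0.91 + 0.19) = 1/0.28 ≈ 3.571.
ΔG contributes k·ΔG = (+€312 billion) / 0.28 ≈ +€1,114.3 billion.
ΔT of −€448 billion changes first-round spending by −c·ΔT = +€407.68 billion, contributing k·(−c·ΔT) = (+€407.68 billion) / 0.28 = +€1,456 billion.
Net ΔY = k(ΔG − c·ΔT) = (+€719.68 billion) / 0.28 ≈ +€2,570 billion.

+€2,570 billion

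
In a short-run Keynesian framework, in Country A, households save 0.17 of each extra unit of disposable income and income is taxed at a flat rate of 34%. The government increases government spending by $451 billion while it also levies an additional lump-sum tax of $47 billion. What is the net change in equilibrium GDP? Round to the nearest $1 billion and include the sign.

+$911 billion

MPC = 1 − MPS = 1 − 0.17 = 0.83.
Expenditure multiplier = 1/(1 − c(1−t)) = 1/(1 − 0.83×0.66) = 1/0.4522 ≈ 2.211.
ΔG contributes k·ΔG = (+$451 billion) / 0.4522 ≈ +$997.3 billion.
ΔT of +$47 billion changes first-round spending by −c·ΔT = −$39.01 billion, contributing k·(−c·ΔT) = (−$39.01 billion) / 0.4522 ≈ −$86.3 billion.
Net ΔY = k(ΔG − c·ΔT) = (+$411.99 billion) / 0.4522 ≈ +$911 billion.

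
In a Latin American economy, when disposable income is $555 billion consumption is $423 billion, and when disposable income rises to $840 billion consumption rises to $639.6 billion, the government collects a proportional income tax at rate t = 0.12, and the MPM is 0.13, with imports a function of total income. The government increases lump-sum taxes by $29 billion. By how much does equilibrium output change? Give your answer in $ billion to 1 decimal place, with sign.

MPC = ΔC/ΔYd = (639.6 − 423)/(840 − 555) = 216.6/285 = 0.76.
A lump-sum tax change of +$29 billion shifts disposable income by −$29 billion; first-round consumption changes by −c × ΔT = −0.76 × (+$29 billion) = −$22.04 billion.
Expenditure multiplier = 1/(1 − c(1−t) + m) = 1/(1 − 0.76×0.88 + 0.13) = 1/0.4612 ≈ 2.168.
The tax multiplier is −c × k ≈ −1.648, so ΔY = k × (−c·ΔT) = (−$22.04 billion) / 0.4612 ≈ −$47.8 billion.

−$47.8 billion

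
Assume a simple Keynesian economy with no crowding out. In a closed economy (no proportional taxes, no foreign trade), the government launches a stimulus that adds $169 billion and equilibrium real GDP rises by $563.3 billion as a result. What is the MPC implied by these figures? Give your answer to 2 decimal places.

0.70

Implied spending multiplier k = ΔY/ΔG = 563.3/169 ≈ 3.3331.
Since k = 1/(1 − MPC), MPC = 1 − 1/k = 1 − ΔG/ΔY = 1 − 169/563.3 ≈ 0.70.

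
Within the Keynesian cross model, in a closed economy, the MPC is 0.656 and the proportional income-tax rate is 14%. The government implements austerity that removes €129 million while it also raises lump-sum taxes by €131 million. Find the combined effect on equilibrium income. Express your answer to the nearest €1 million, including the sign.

−€493 million

Expenditure multiplier = 1/(1 − c(1−t)) = 1/(1 − 0.656×0.86) = 1/0.43584 ≈ 2.294.
ΔG contributes k·ΔG = (−€129 million) / 0.43584 ≈ −€296 million.
ΔT of +€131 million changes first-round spending by −c·ΔT = −€85.936 million, contributing k·(−c·ΔT) = (−€85.936 million) / 0.43584 ≈ −€197.2 million.
Net ΔY = k(ΔG − c·ΔT) = (−€214.936 million) / 0.43584 ≈ −€493 million.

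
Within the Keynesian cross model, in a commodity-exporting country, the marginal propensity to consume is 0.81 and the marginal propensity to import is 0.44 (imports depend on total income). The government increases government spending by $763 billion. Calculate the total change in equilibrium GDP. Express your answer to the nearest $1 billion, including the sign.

Expenditure multiplier = 1/(1 − c + m) = 1/(1 − 0.81 + 0.44) = 1/0.63 ≈ 1.587.
ΔY = k × ΔG = (+$763 billion) / 0.63 ≈ +$1,211 billion.

+$1,211 billion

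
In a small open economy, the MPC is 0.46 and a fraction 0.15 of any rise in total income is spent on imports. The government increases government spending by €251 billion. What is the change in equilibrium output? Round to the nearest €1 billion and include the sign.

+€364 billion

Expenditure multiplier = 1/(1 − c + m) = 1/(1 − 0.46 + 0.15) = 1/0.69 ≈ 1.449.
ΔY = k × ΔG = (+€251 billion) / 0.69 ≈ +€364 billion.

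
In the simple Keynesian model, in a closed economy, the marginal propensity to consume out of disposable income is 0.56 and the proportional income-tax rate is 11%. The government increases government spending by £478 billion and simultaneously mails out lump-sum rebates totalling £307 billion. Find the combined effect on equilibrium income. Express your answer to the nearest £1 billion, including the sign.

Expenditure multiplier = 1/(1 − c(1−t)) = 1/(1 − 0.56×0.89) = 1/0.5016 ≈ 1.994.
ΔG contributes k·ΔG = (+£478 billion) / 0.5016 ≈ +£953 billion.
ΔT of −£307 billion changes first-round spending by −c·ΔT = +£171.92 billion, contributing k·(−c·ΔT) = (+£171.92 billion) / 0.5016 ≈ +£342.7 billion.
Net ΔY = k(ΔG − c·ΔT) = (+£649.92 billion) / 0.5016 ≈ +£1,296 billion.

+£1,296 billion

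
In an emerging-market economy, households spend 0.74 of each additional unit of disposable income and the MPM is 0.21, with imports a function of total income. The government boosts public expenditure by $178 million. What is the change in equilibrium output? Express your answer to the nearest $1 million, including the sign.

Government-spending multiplier = 1/(1 − c + m) = 1/(1 − 0.74 + 0.21) = 1/0.47 ≈ 2.128.
ΔY = k × ΔG = (+$178 million) / 0.47 ≈ +$379 million.

+$379 million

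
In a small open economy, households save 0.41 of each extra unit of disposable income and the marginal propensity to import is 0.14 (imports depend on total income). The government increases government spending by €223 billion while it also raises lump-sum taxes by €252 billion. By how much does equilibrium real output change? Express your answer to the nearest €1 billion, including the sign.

MPC = 1 − MPS = 1 − 0.41 = 0.59.
Expenditure multiplier = 1/(1 − c + m) = 1/(1 − 0.59 + 0.14) = 1/0.55 ≈ 1.818.
ΔG contributes k·ΔG = (+€223 billion) / 0.55 ≈ +€405.5 billion.
ΔT of +€252 billion changes first-round spending by −c·ΔT = −€148.68 billion, contributing k·(−c·ΔT) = (−€148.68 billion) / 0.55 ≈ −€270.3 billion.
Net ΔY = k(ΔG − c·ΔT) = (+€74.32 billion) / 0.55 ≈ +€135 billion.

+€135 billion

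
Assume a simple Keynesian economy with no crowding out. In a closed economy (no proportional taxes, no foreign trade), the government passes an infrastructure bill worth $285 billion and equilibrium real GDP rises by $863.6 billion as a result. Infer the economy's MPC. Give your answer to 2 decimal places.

Implied spending multiplier k = ΔY/ΔG = 863.6/285 ≈ 3.0302.
Since k = 1/(1 − MPC), MPC = 1 − 1/k = 1 − ΔG/ΔY = 1 − 285/863.6 ≈ 0.67.

0.67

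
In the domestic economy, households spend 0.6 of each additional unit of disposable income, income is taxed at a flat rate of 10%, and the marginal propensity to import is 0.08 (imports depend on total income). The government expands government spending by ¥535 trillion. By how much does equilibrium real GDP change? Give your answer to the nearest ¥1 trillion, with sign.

+¥991 trillion

Government-spending multiplier = 1/(1 − c(1−t) + m) = 1/(1 − 0.6×0.9 + 0.08) = 1/0.54 ≈ 1.852.
ΔY = k × ΔG = (+¥535 trillion) / 0.54 ≈ +¥991 trillion.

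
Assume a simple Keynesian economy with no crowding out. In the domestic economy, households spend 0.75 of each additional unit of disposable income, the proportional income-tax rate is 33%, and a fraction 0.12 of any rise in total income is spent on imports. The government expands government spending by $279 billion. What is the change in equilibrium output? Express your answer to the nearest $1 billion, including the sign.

Government-spending multiplier = 1/(1 − c(1−t) + m) = 1/(1 − 0.75×0.67 + 0.12) = 1/0.6175 ≈ 1.619.
ΔY = k × ΔG = (+$279 billion) / 0.6175 ≈ +$452 billion.

+$452 billion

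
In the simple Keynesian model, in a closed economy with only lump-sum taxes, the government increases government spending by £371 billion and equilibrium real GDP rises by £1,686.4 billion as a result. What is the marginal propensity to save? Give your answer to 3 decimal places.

Implied spending multiplier k = ΔY/ΔG = 1,686.4/371 ≈ 4.5456.
Since k = 1/(1 − MPC), MPC = 1 − 1/k = 1 − ΔG/ΔY = 1 − 371/1,686.4 ≈ 0.780.
MPS = 1 − MPC = 0.220.

0.220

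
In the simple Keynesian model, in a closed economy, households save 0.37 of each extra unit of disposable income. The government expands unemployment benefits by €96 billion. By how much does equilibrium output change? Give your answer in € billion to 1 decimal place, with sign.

+€163.5 billion

MPC = 1 − MPS = 1 − 0.37 = 0.63.
The transfer change shifts disposable income by +€96 billion, so first-round consumption changes by c·ΔTR = 0.63 × (+€96 billion) = +€60.48 billion.
Expenditure multiplier = 1/(1 − MPC) = 1/(1 − 0.63) = 1/0.37 ≈ 2.703.
The transfer multiplier is c × k ≈ 1.703, so ΔY = k × (c·ΔTR) = (+€60.48 billion) / 0.37 ≈ +€163.5 billion.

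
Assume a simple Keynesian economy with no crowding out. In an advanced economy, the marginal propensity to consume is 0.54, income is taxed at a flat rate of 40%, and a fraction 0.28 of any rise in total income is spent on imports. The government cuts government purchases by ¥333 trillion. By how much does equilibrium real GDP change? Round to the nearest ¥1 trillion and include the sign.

Spending multiplier = 1/(1 − c(1−t) + m) = 1/(1 − 0.54×0.6 + 0.28) = 1/0.956 ≈ 1.046.
ΔY = k × ΔG = (−¥333 trillion) / 0.956 ≈ −¥348 trillion.

−¥348 trillion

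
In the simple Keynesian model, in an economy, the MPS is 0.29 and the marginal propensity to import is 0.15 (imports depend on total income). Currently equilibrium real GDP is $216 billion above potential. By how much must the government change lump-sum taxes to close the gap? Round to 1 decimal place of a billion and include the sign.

MPC = 1 − MPS = 1 − 0.29 = 0.71.
Spending multiplier = 1/(1 − c + m) = 1/(1 − 0.71 + 0.15) = 1/0.44 ≈ 2.273.
Tax multiplier = −c·k = −0.71/0.44 ≈ −1.614. Need ΔY = −$216 billion, so ΔT = ΔY/(−c·k) = −(−$216 billion) × 0.44 / 0.71 ≈ +$133.9 billion.
The government should raise lump-sum taxes by $133.9 billion.

+$133.9 billion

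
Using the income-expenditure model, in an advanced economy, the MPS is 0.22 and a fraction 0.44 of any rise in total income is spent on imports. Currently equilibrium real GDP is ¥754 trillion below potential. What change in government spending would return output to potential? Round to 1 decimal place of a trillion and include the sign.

+¥497.6 trillion

MPC = 1 − MPS = 1 − 0.22 = 0.78.
Spending multiplier = 1/(1 − c + m) = 1/(1 − 0.78 + 0.44) = 1/0.66 ≈ 1.515.
Need ΔY = +¥754 trillion, so ΔG = ΔY/k = (+¥754 trillion) × 0.66 ≈ +¥497.6 trillion.
The government should increase government spending by ¥497.6 trillion.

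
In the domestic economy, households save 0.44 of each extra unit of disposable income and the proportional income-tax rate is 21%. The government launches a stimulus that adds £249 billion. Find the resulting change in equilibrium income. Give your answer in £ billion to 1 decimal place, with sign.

+£446.6 billion

MPC = 1 − MPS = 1 − 0.44 = 0.56.
Government-spending multiplier = 1/(1 − c(1−t)) = 1/(1 − 0.56×0.79) = 1/0.5576 ≈ 1.793.
ΔY = k × ΔG = (+£249 billion) / 0.5576 ≈ +£446.6 billion.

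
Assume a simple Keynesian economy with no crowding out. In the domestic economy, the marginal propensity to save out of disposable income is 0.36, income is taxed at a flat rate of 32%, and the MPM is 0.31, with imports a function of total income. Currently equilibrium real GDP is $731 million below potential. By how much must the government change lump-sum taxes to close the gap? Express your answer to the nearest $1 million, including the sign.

−$999 million

MPC = 1 − MPS = 1 − 0.36 = 0.64.
Spending multiplier = 1/(1 − c(1−t) + m) = 1/(1 − 0.64×0.68 + 0.31) = 1/0.8748 ≈ 1.143.
Tax multiplier = −c·k = −0.64/0.8748 ≈ −0.732. Need ΔY = +$731 million, so ΔT = ΔY/(−c·k) = −(+$731 million) × 0.8748 / 0.64 ≈ −$999 million.
The government should cut lump-sum taxes by $999 million.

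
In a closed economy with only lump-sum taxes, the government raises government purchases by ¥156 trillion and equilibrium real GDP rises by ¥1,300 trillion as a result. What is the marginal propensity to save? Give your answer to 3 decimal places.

0.120

Implied spending multiplier k = ΔY/ΔG = 1,300/156 ≈ 8.3333.
Since k = 1/(1 − MPC), MPC = 1 − 1/k = 1 − ΔG/ΔY = 1 − 156/1,300 = 0.880.
MPS = 1 − MPC = 0.120.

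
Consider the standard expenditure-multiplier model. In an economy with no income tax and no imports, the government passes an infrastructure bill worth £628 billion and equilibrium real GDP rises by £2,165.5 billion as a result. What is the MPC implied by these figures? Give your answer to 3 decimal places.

0.710

Implied spending multiplier k = ΔY/ΔG = 2,165.5/628 ≈ 3.4482.
Since k = 1/(1 − MPC), MPC = 1 − 1/k = 1 − ΔG/ΔY = 1 − 628/2,165.5 ≈ 0.710.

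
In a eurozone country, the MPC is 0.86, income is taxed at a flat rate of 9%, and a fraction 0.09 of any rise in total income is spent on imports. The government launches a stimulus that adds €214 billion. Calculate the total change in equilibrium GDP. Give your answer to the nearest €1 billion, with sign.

Spending multiplier = 1/(1 − c(1−t) + m) = 1/(1 − 0.86×0.91 + 0.09) = 1/0.3074 ≈ 3.253.
ΔY = k × ΔG = (+€214 billion) / 0.3074 ≈ +€696 billion.

+€696 billion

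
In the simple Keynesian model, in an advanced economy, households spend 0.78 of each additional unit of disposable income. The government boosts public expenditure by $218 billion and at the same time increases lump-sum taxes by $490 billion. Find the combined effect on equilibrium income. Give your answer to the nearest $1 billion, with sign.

Expenditure multiplier = 1/(1 − MPC) = 1/(1 − 0.78) = 1/0.22 ≈ 4.545.
ΔG contributes k·ΔG = (+$218 billion) / 0.22 ≈ +$990.9 billion.
ΔT of +$490 billion changes first-round spending by −c·ΔT = −$382.2 billion, contributing k·(−c·ΔT) = (−$382.2 billion) / 0.22 ≈ −$1,737.3 billion.
Net ΔY = k(ΔG − c·ΔT) = (−$164.2 billion) / 0.22 ≈ −$746 billion.

−$746 billion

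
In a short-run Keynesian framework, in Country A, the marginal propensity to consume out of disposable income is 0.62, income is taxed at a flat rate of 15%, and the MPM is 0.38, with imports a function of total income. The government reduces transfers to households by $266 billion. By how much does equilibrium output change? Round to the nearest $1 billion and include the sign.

The transfer change shifts disposable income by −$266 billion, so first-round consumption changes by c·ΔTR = 0.62 × (−$266 billion) = −$164.92 billion.
Expenditure multiplier = 1/(1 − c(1−t) + m) = 1/(1 − 0.62×0.85 + 0.38) = 1/0.853 ≈ 1.172.
The transfer multiplier is c × k ≈ 0.727, so ΔY = k × (c·ΔTR) = (−$164.92 billion) / 0.853 ≈ −$193 billion.

−$193 billion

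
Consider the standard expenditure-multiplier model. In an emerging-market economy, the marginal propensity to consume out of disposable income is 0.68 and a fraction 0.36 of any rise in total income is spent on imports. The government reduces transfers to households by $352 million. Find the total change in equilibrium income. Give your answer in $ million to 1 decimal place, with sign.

The transfer change shifts disposable income by −$352 million, so first-round consumption changes by c·ΔTR = 0.68 × (−$352 million) = −$239.36 million.
Expenditure multiplier = 1/(1 − c + m) = 1/(1 − 0.68 + 0.36) = 1/0.68 ≈ 1.471.
The transfer multiplier is c × k = 1, so ΔY = k × (c·ΔTR) = (−$239.36 million) / 0.68 = −$352 million.

−$352.0 million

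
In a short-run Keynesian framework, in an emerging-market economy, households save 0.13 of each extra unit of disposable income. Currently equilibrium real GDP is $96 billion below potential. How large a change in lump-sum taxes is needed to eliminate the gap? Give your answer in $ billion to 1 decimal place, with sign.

MPC = 1 − MPS = 1 − 0.13 = 0.87.
Spending multiplier = 1/(1 − MPC) = 1/(1 − 0.87) = 1/0.13 ≈ 7.692.
Tax multiplier = −c·k = −0.87/0.13 ≈ −6.692. Need ΔY = +$96 billion, so ΔT = ΔY/(−c·k) = −(+$96 billion) × 0.13 / 0.87 ≈ −$14.3 billion.
The government should cut lump-sum taxes by $14.3 billion.

−$14.3 billion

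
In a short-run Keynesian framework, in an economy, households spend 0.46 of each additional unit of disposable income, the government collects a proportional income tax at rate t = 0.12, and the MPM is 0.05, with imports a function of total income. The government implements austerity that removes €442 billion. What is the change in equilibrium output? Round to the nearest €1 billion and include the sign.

−€685 billion

Government-spending multiplier = 1/(1 − c(1−t) + m) = 1/(1 − 0.46×0.88 + 0.05) = 1/0.6452 ≈ 1.55.
ΔY = k × ΔG = (−€442 billion) / 0.6452 ≈ −€685 billion.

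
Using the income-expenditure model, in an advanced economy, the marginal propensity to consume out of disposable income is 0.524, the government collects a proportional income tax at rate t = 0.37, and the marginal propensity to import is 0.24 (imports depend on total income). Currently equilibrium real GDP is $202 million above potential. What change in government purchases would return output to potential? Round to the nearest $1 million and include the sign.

Spending multiplier = 1/(1 − c(1−t) + m) = 1/(1 − 0.524×0.63 + 0.24) = 1/0.90988 ≈ 1.099.
Need ΔY = −$202 million, so ΔG = ΔY/k = (−$202 million) × 0.90988 ≈ −$184 million.
The government should cut government purchases by $184 million.

−$184 million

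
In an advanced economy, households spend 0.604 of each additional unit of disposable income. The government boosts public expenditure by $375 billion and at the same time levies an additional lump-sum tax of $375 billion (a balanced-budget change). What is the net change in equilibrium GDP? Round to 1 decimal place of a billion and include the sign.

+$375.0 billion

Expenditure multiplier = 1/(1 − MPC) = 1/(1 − 0.604) = 1/0.396 ≈ 2.525.
ΔG contributes k·ΔG = (+$375 billion) / 0.396 ≈ +$947 billion.
ΔT of +$375 billion changes first-round spending by −c·ΔT = −$226.5 billion, contributing k·(−c·ΔT) = (−$226.5 billion) / 0.396 ≈ −$572 billion.
With ΔG = ΔT and no other leakages, the balanced-budget multiplier is 1, so ΔY = ΔG = +$375 billion.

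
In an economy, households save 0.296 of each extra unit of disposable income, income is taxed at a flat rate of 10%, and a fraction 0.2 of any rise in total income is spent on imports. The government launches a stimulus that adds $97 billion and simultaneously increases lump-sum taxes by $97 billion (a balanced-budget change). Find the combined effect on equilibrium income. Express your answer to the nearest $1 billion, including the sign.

MPC = 1 − MPS = 1 − 0.296 = 0.704.
Expenditure multiplier = 1/(1 − c(1−t) + m) = 1/(1 − 0.704×0.9 + 0.2) = 1/0.5664 ≈ 1.766.
ΔG contributes k·ΔG = (+$97 billion) / 0.5664 ≈ +$171.3 billion.
ΔT of +$97 billion changes first-round spending by −c·ΔT = −$68.288 billion, contributing k·(−c·ΔT) = (−$68.288 billion) / 0.5664 ≈ −$120.6 billion.
Net ΔY = k(ΔG − c·ΔT) = (+$28.712 billion) / 0.5664 ≈ +$51 billion.

+$51 billion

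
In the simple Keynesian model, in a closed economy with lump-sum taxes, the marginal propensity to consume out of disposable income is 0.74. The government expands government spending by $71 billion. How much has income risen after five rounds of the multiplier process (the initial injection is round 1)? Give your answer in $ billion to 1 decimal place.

$212.5 billion

Round 1 adds ΔG = $71 billion; each later round is MPC = 0.74 times the previous.
After 5 rounds: 71 + 52.54 + 38.8796 + 28.770904 + 21.29046896 = ΔG·(1 − c^5)/(1 − c) = 71 × (1 − 0.2219006624)/0.26 ≈ $212.5 billion.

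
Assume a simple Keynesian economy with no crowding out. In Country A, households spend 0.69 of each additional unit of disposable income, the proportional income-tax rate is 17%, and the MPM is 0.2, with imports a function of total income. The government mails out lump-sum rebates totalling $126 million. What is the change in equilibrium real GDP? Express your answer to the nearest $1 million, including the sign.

A lump-sum tax change of −$126 million shifts disposable income by +$126 million; first-round consumption changes by −c × ΔT = −0.69 × (−$126 million) = +$86.94 million.
Expenditure multiplier = 1/(1 − c(1−t) + m) = 1/(1 − 0.69×0.83 + 0.2) = 1/0.6273 ≈ 1.594.
The tax multiplier is −c × k ≈ −1.1, so ΔY = k × (−c·ΔT) = (+$86.94 million) / 0.6273 ≈ +$139 million.

+$139 million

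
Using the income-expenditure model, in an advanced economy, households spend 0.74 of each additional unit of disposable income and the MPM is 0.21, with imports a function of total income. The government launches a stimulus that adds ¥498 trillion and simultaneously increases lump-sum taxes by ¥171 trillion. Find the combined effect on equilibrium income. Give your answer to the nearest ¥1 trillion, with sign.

+¥790 trillion

Expenditure multiplier = 1/(1 − c + m) = 1/(1 − 0.74 + 0.21) = 1/0.47 ≈ 2.128.
ΔG contributes k·ΔG = (+¥498 trillion) / 0.47 ≈ +¥1,059.6 trillion.
ΔT of +¥171 trillion changes first-round spending by −c·ΔT = −¥126.54 trillion, contributing k·(−c·ΔT) = (−¥126.54 trillion) / 0.47 ≈ −¥269.2 trillion.
Net ΔY = k(ΔG − c·ΔT) = (+¥371.46 trillion) / 0.47 ≈ +¥790 trillion.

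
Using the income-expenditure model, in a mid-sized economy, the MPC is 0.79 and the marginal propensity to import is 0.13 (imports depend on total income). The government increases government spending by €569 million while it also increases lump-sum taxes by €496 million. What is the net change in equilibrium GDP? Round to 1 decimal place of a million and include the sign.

+€521.1 million

Expenditure multiplier = 1/(1 − c + m) = 1/(1 − 0.79 + 0.13) = 1/0.34 ≈ 2.941.
ΔG contributes k·ΔG = (+€569 million) / 0.34 ≈ +€1,673.5 million.
ΔT of +€496 million changes first-round spending by −c·ΔT = −€391.84 million, contributing k·(−c·ΔT) = (−€391.84 million) / 0.34 ≈ −€1,152.5 million.
Net ΔY = k(ΔG − c·ΔT) = (+€177.16 million) / 0.34 ≈ +€521.1 million.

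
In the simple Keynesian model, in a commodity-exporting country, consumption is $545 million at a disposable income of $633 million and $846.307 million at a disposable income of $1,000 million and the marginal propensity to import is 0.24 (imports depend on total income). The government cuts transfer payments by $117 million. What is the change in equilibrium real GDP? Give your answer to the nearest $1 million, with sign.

MPC = ΔC/ΔYd = (846.307 − 545)/(1,000 − 633) = 301.307/367 = 0.821.
The transfer change shifts disposable income by −$117 million, so first-round consumption changes by c·ΔTR = 0.821 × (−$117 million) = −$96.057 million.
Expenditure multiplier = 1/(1 − c + m) = 1/(1 − 0.821 + 0.24) = 1/0.419 ≈ 2.387.
The transfer multiplier is c × k ≈ 1.959, so ΔY = k × (c·ΔTR) = (−$96.057 million) / 0.419 ≈ −$229 million.

−$229 million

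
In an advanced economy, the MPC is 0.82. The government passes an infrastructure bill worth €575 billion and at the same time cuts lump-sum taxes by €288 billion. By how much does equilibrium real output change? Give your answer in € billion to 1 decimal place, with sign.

Expenditure multiplier = 1/(1 − MPC) = 1/(1 − 0.82) = 1/0.18 ≈ 5.556.
ΔG contributes k·ΔG = (+€575 billion) / 0.18 ≈ +€3,194.4 billion.
ΔT of −€288 billion changes first-round spending by −c·ΔT = +€236.16 billion, contributing k·(−c·ΔT) = (+€236.16 billion) / 0.18 = +€1,312 billion.
Net ΔY = k(ΔG − c·ΔT) = (+€811.16 billion) / 0.18 ≈ +€4,506.4 billion.

+€4,506.4 billion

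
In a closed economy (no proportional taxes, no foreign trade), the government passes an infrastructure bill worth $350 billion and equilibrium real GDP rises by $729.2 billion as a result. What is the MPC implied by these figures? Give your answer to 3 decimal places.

Implied spending multiplier k = ΔY/ΔG = 729.2/350 ≈ 2.0834.
Since k = 1/(1 − MPC), MPC = 1 − 1/k = 1 − ΔG/ΔY = 1 − 350/729.2 ≈ 0.520.

0.520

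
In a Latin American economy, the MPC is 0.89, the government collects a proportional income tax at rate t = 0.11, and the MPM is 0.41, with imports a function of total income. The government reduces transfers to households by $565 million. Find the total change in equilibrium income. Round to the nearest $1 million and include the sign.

−$814 million

The transfer change shifts disposable income by −$565 million, so first-round consumption changes by c·ΔTR = 0.89 × (−$565 million) = −$502.85 million.
Expenditure multiplier = 1/(1 − c(1−t) + m) = 1/(1 − 0.89×0.89 + 0.41) = 1/0.6179 ≈ 1.618.
The transfer multiplier is c × k ≈ 1.44, so ΔY = k × (c·ΔTR) = (−$502.85 million) / 0.6179 ≈ −$814 million.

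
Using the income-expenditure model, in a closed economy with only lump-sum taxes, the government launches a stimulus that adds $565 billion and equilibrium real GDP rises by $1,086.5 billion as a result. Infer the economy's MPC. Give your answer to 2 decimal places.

0.48

Implied spending multiplier k = ΔY/ΔG = 1,086.5/565 ≈ 1.923.
Since k = 1/(1 − MPC), MPC = 1 − 1/k = 1 − ΔG/ΔY = 1 − 565/1,086.5 ≈ 0.48.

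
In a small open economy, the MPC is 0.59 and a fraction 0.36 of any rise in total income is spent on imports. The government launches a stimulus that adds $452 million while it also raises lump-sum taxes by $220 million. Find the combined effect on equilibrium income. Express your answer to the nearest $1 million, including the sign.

Expenditure multiplier = 1/(1 − c + m) = 1/(1 − 0.59 + 0.36) = 1/0.77 ≈ 1.299.
ΔG contributes k·ΔG = (+$452 million) / 0.77 ≈ +$587 million.
ΔT of +$220 million changes first-round spending by −c·ΔT = −$129.8 million, contributing k·(−c·ΔT) = (−$129.8 million) / 0.77 ≈ −$168.6 million.
Net ΔY = k(ΔG − c·ΔT) = (+$322.2 million) / 0.77 ≈ +$418 million.

+$418 million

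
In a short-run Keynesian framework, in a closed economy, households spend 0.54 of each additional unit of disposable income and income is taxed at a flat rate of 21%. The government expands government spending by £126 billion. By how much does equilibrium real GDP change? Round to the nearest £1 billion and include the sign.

Spending multiplier = 1/(1 − c(1−t)) = 1/(1 − 0.54×0.79) = 1/0.5734 ≈ 1.744.
ΔY = k × ΔG = (+£126 billion) / 0.5734 ≈ +£220 billion.

+£220 billion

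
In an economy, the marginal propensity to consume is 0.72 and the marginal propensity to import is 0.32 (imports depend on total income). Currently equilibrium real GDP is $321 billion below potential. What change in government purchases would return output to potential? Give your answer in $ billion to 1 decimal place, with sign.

Spending multiplier = 1/(1 − c + m) = 1/(1 − 0.72 + 0.32) = 1/0.6 ≈ 1.667.
Need ΔY = +$321 billion, so ΔG = ΔY/k = (+$321 billion) × 0.6 = +$192.6 billion.
The government should increase government purchases by $192.6 billion.

+$192.6 billion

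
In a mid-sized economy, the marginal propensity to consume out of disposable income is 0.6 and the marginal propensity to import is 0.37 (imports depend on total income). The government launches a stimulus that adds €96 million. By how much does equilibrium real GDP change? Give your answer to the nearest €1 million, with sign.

Spending multiplier = 1/(1 − c + m) = 1/(1 − 0.6 + 0.37) = 1/0.77 ≈ 1.299.
ΔY = k × ΔG = (+€96 million) / 0.77 ≈ +€125 million.

+€125 million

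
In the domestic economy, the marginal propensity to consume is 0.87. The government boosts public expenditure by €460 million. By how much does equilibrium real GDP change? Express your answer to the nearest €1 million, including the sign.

Government-spending multiplier = 1/(1 − MPC) = 1/(1 − 0.87) = 1/0.13 ≈ 7.692.
ΔY = k × ΔG = (+€460 million) / 0.13 ≈ +€3,538 million.

+€3,538 million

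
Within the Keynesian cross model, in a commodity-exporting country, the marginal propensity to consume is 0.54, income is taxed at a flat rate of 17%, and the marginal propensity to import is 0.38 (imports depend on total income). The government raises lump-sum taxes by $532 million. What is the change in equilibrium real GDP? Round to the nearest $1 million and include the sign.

A lump-sum tax change of +$532 million shifts disposable income by −$532 million; first-round consumption changes by −c × ΔT = −0.54 × (+$532 million) = −$287.28 million.
Expenditure multiplier = 1/(1 − c(1−t) + m) = 1/(1 − 0.54×0.83 + 0.38) = 1/0.9318 ≈ 1.073.
The tax multiplier is −c × k ≈ −0.58, so ΔY = k × (−c·ΔT) = (−$287.28 million) / 0.9318 ≈ −$308 million.

−$308 million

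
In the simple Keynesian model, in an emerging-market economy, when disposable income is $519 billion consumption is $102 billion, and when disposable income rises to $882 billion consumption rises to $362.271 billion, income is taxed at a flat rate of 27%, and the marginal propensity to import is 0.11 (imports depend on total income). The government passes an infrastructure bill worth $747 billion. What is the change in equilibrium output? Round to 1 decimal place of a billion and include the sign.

+$1,273.5 billion

MPC = ΔC/ΔYd = (362.271 − 102)/(882 − 519) = 260.271/363 = 0.717.
Spending multiplier = 1/(1 − c(1−t) + m) = 1/(1 − 0.717×0.73 + 0.11) = 1/0.58659 ≈ 1.705.
ΔY = k × ΔG = (+$747 billion) / 0.58659 ≈ +$1,273.5 billion.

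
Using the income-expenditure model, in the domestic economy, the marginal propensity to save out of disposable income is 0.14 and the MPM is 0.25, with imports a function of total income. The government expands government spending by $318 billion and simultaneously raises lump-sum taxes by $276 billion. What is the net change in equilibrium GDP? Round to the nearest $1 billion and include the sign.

MPC = 1 − MPS = 1 − 0.14 = 0.86.
Expenditure multiplier = 1/(1 − c + m) = 1/(1 − 0.86 + 0.25) = 1/0.39 ≈ 2.564.
ΔG contributes k·ΔG = (+$318 billion) / 0.39 ≈ +$815.4 billion.
ΔT of +$276 billion changes first-round spending by −c·ΔT = −$237.36 billion, contributing k·(−c·ΔT) = (−$237.36 billion) / 0.39 ≈ −$608.6 billion.
Net ΔY = k(ΔG − c·ΔT) = (+$80.64 billion) / 0.39 ≈ +$207 billion.

+$207 billion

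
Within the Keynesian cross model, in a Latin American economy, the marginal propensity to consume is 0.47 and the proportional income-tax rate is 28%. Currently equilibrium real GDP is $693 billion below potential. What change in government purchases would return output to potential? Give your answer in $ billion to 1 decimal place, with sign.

+$458.5 billion

Spending multiplier = 1/(1 − c(1−t)) = 1/(1 − 0.47×0.72) = 1/0.6616 ≈ 1.511.
Need ΔY = +$693 billion, so ΔG = ΔY/k = (+$693 billion) × 0.6616 ≈ +$458.5 billion.
The government should increase government purchases by $458.5 billion.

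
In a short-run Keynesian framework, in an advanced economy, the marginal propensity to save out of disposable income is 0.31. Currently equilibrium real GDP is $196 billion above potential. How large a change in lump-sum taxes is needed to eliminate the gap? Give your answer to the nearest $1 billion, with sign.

MPC = 1 − MPS = 1 − 0.31 = 0.69.
Spending multiplier = 1/(1 − MPC) = 1/(1 − 0.69) = 1/0.31 ≈ 3.226.
Tax multiplier = −c·k = −0.69/0.31 ≈ −2.226. Need ΔY = −$196 billion, so ΔT = ΔY/(−c·k) = −(−$196 billion) × 0.31 / 0.69 ≈ +$88 billion.
The government should raise lump-sum taxes by $88 billion.

+$88 billion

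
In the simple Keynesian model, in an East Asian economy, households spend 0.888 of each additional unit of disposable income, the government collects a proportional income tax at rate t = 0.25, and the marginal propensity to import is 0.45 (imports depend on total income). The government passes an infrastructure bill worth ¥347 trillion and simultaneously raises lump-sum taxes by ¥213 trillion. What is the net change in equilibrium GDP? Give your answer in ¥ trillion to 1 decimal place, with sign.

+¥201.3 trillion

Expenditure multiplier = 1/(1 − c(1−t) + m) = 1/(1 − 0.888×0.75 + 0.45) = 1/0.784 ≈ 1.276.
ΔG contributes k·ΔG = (+¥347 trillion) / 0.784 ≈ +¥442.6 trillion.
ΔT of +¥213 trillion changes first-round spending by −c·ΔT = −¥189.144 trillion, contributing k·(−c·ΔT) = (−¥189.144 trillion) / 0.784 ≈ −¥241.3 trillion.
Net ΔY = k(ΔG − c·ΔT) = (+¥157.856 trillion) / 0.784 ≈ +¥201.3 trillion.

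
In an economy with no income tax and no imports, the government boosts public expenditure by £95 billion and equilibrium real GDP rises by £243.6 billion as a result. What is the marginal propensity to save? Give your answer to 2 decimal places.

0.39

Implied spending multiplier k = ΔY/ΔG = 243.6/95 ≈ 2.5642.
Since k = 1/(1 − MPC), MPC = 1 − 1/k = 1 − ΔG/ΔY = 1 − 95/243.6 ≈ 0.61.
MPS = 1 − MPC = 0.39.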